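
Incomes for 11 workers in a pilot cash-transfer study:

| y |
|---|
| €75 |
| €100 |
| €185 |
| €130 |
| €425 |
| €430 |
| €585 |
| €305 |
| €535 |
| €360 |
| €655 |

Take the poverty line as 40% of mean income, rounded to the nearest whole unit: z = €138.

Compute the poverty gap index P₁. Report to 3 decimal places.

Below z: €75, €100, €130 (q = 3 of N = 11).
Normalized shortfalls: (138−75)/138 = 0.4565; (138−100)/138 = 0.2754; (138−130)/138 = 0.0580.
Sum of shortfalls = 0.789855; P₁ averages over all N: 0.789855 / 11 = 0.072.

0.072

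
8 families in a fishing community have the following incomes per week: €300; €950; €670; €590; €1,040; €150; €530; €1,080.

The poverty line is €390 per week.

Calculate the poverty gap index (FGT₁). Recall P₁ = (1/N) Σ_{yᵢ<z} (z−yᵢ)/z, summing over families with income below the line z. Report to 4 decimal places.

0.1058

Poor units: €150, €300 (q = 2 of N = 8).
Normalized shortfalls: (390−150)/390 = 0.6154; (390−300)/390 = 0.2308.
Sum of shortfalls = 0.846154; P₁ averages over all N: 0.846154 / 8 = 0.1058.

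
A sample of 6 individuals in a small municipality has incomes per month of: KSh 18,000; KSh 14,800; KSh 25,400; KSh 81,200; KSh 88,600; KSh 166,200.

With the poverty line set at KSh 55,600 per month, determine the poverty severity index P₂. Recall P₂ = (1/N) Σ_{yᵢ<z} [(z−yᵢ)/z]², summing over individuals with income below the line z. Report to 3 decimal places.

0.215

Poor units: KSh 14,800, KSh 18,000, KSh 25,400 (q = 3 of N = 6).
Normalized shortfalls: (55600−14800)/55600 = 0.7338; (55600−18000)/55600 = 0.6763; (55600−25400)/55600 = 0.5432.
Squared: 0.5385; 0.4573; 0.2950.
Sum = 1.290836; P₂ = 1.290836 / 6 = 0.215.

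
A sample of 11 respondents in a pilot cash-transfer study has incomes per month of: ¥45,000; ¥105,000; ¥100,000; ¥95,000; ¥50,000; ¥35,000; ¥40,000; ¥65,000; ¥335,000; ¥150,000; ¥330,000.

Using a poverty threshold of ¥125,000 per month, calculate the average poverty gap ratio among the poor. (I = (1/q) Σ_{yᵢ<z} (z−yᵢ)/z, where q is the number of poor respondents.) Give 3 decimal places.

Below z: ¥35,000, ¥40,000, ¥45,000, ¥50,000, ¥65,000, ¥95,000, ¥100,000, ¥105,000 (q = 8 of N = 11).
Shortfall ratios (z−y)/z: 0.7200, 0.6800, 0.6400, 0.6000, 0.4800, 0.2400, 0.2000, 0.1600; sum = 3.720000.
The income-gap ratio divides by q (the poor only): 3.720000 / 8 = 0.465.

0.465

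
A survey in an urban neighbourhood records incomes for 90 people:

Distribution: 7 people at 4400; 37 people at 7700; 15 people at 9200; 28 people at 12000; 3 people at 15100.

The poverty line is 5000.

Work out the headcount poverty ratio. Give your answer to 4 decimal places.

0.0778

7 of the 90 people have income below 5000.
H = 7/90 = 0.0778.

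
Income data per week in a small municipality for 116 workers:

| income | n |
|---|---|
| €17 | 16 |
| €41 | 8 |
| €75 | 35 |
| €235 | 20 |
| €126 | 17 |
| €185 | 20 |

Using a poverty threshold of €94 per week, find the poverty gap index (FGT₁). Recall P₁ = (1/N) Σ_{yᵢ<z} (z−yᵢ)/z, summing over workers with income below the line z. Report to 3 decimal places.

Incomes under z: 16×€17, 8×€41, 35×€75 (q = 59 of N = 116).
Gap ratios (z−y)/z: (94−17)/94 = 0.8191 (×16); (94−41)/94 = 0.5638 (×8); (94−75)/94 = 0.2021 (×35).
Sum of shortfalls = 24.691489; P₁ averages over all N: 24.691489 / 116 = 0.213.

0.213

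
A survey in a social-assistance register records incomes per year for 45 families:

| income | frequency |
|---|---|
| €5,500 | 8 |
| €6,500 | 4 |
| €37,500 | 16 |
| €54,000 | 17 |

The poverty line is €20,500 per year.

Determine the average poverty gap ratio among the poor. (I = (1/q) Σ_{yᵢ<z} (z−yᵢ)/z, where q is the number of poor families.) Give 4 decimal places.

Below the line: 8×€5,500, 4×€6,500 (q = 12 of N = 45).
Shortfall ratios (z−y)/z: 0.7317 (×8), 0.6829 (×4); sum = 8.585366.
The income-gap ratio divides by q (the poor only): 8.585366 / 12 = 0.7154.

0.7154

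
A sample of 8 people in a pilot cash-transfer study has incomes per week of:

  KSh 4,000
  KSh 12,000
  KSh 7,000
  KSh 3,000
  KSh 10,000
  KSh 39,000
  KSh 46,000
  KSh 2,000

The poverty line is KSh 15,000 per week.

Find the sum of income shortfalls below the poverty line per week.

Poor units: KSh 2,000, KSh 3,000, KSh 4,000, KSh 7,000, KSh 10,000, KSh 12,000 (q = 6 of N = 8).
Individual gaps: 15000−2000 = 13000; 15000−3000 = 12000; 15000−4000 = 11000; 15000−7000 = 8000; 15000−10000 = 5000; 15000−12000 = 3000.
Aggregate gap = KSh 52,000.

KSh 52,000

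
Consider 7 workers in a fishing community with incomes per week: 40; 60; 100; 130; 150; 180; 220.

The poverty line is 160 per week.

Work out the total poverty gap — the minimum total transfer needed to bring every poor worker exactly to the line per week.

320

Incomes under z: 40, 60, 100, 130, 150 (q = 5 of N = 7).
Individual gaps: 160−40 = 120; 160−60 = 100; 160−100 = 60; 160−130 = 30; 160−150 = 10.
Aggregate gap = 320.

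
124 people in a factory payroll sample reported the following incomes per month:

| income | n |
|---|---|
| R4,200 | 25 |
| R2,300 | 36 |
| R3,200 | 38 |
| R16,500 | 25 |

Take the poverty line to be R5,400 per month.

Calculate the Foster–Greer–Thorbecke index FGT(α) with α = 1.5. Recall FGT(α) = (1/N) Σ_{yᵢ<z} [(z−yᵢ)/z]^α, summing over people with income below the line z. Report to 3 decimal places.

Poor units: 36×R2,300, 38×R3,200, 25×R4,200 (q = 99 of N = 124).
Shortfall ratios: (5400−2300)/5400 = 0.5741 (×36); (5400−3200)/5400 = 0.4074 (×38); (5400−4200)/5400 = 0.2222 (×25).
Raised to α = 1.5: 0.43496 (×36); 0.26004 (×38); 0.10476 (×25).
Sum = 28.159160; FGT(1.5) = 28.159160 / 124 = 0.227.

0.227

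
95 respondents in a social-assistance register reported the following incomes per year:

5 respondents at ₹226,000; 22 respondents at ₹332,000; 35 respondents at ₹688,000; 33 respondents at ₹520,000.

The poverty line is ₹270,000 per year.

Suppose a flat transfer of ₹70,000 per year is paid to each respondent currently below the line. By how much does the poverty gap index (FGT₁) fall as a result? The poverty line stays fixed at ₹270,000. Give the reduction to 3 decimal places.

0.009

Before: below the line — 5×₹226,000; poverty gap index (FGT₁) = 0.00858.
After the ₹70,000 transfer: below the line — none; poverty gap index (FGT₁) = 0.00000.
Reduction = 0.00858 − 0.00000 = 0.009.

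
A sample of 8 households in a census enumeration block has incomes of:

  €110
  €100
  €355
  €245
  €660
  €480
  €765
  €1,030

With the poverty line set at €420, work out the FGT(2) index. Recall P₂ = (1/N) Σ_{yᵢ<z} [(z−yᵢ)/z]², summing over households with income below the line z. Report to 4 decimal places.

0.1654

Below z: €100, €110, €245, €355 (q = 4 of N = 8).
Gap ratios (z−y)/z: (420−100)/420 = 0.7619; (420−110)/420 = 0.7381; (420−245)/420 = 0.4167; (420−355)/420 = 0.1548.
Squared: 0.5805; 0.5448; 0.1736; 0.0240.
Sum = 1.322846; P₂ = 1.322846 / 8 = 0.1654.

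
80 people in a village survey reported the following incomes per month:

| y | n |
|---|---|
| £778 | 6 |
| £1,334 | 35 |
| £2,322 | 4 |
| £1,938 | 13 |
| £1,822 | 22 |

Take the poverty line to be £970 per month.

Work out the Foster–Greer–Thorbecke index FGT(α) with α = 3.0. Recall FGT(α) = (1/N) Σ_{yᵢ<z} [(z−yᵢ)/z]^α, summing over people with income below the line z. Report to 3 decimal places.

Below the line: 6×£778 (q = 6 of N = 80).
Gap ratios (z−y)/z: (970−778)/970 = 0.1979 (×6).
Raised to α = 3.0: 0.00776 (×6).
Sum = 0.046531; FGT(3.0) = 0.046531 / 80 = 0.001.

0.001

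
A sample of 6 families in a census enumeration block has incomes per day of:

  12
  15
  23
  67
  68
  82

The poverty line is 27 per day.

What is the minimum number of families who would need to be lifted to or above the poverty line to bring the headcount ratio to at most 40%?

1

3 of the 6 families are poor, so H = 3/6 = 0.500.
A headcount ratio of at most 40% allows at most ⌊0.40 × 6⌋ = 2 poor families.
So at least 3 − 2 = 1 must be lifted.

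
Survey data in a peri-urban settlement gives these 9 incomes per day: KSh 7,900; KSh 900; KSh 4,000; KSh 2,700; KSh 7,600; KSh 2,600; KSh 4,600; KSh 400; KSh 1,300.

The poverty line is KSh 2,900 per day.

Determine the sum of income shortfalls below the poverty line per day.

Below z: KSh 400, KSh 900, KSh 1,300, KSh 2,600, KSh 2,700 (q = 5 of N = 9).
Individual gaps: 2900−400 = 2500; 2900−900 = 2000; 2900−1300 = 1600; 2900−2600 = 300; 2900−2700 = 200.
Aggregate gap = KSh 6,600.

KSh 6,600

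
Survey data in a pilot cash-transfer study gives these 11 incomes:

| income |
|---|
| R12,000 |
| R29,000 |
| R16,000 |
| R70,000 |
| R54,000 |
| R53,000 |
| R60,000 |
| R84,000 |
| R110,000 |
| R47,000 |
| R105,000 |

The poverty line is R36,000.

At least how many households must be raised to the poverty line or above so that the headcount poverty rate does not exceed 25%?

Currently q = 3 of N = 11 are below the line (H = 0.273).
A headcount ratio of at most 25% allows at most ⌊0.25 × 11⌋ = 2 poor households.
So at least 3 − 2 = 1 must be lifted.

1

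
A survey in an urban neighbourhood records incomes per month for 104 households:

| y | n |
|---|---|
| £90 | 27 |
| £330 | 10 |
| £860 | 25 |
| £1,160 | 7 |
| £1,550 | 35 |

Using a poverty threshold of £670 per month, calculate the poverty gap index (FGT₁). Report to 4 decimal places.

0.2735

Below the line: 27×£90, 10×£330 (q = 37 of N = 104).
Shortfall ratios: (670−90)/670 = 0.8657 (×27); (670−330)/670 = 0.5075 (×10).
Σ = 28.447761. Dividing by the full population N = 104 gives P₁ = 0.2735.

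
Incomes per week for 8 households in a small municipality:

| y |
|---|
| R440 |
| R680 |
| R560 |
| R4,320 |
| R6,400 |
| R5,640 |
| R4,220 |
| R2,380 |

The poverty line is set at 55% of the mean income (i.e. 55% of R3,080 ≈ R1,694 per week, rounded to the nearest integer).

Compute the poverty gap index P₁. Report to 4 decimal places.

0.2510

Poor units: R440, R560, R680 (q = 3 of N = 8).
Relative gaps: (1694−440)/1694 = 0.7403; (1694−560)/1694 = 0.6694; (1694−680)/1694 = 0.5986.
Σ = 2.008264. Dividing by the full population N = 8 gives P₁ = 0.2510.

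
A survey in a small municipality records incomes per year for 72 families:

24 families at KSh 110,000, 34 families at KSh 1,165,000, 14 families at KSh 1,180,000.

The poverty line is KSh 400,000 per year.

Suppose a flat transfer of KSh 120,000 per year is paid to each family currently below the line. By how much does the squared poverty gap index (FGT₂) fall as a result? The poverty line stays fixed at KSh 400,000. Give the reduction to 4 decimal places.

0.1150

Before: below the line — 24×KSh 110,000; squared poverty gap index (FGT₂) = 0.175208.
After the KSh 120,000 transfer: below the line — 24×KSh 230,000; squared poverty gap index (FGT₂) = 0.060208.
Reduction = 0.175208 − 0.060208 = 0.1150.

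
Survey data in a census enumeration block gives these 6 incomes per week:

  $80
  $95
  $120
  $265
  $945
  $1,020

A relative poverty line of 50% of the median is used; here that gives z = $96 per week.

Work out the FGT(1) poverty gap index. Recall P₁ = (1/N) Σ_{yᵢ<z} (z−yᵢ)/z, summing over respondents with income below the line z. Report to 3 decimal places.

0.030

Below the line: $80, $95 (q = 2 of N = 6).
Normalized shortfalls: (96−80)/96 = 0.1667; (96−95)/96 = 0.0104.
Σ = 0.177083. Dividing by the full population N = 6 gives P₁ = 0.030.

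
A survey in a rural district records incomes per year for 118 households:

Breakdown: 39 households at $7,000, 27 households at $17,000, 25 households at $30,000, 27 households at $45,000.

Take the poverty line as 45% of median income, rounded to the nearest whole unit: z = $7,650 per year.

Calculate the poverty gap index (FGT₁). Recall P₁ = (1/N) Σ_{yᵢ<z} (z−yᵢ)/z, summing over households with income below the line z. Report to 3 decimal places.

0.028

Poor units: 39×$7,000 (q = 39 of N = 118).
Shortfall ratios: (7650−7000)/7650 = 0.0850 (×39).
Sum of shortfalls = 3.313725; P₁ averages over all N: 3.313725 / 118 = 0.028.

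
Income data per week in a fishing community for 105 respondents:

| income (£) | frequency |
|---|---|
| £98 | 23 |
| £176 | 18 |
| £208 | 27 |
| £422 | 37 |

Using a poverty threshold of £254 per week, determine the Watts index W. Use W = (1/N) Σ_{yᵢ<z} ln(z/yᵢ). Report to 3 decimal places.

0.323

Incomes under z: 23×£98, 18×£176, 27×£208 (q = 68 of N = 105).
Log gaps: ln(254/98) = 0.9524 (×23); ln(254/176) = 0.3669 (×18); ln(254/208) = 0.1998 (×27).
W = 33.902238 / 105 = 0.323.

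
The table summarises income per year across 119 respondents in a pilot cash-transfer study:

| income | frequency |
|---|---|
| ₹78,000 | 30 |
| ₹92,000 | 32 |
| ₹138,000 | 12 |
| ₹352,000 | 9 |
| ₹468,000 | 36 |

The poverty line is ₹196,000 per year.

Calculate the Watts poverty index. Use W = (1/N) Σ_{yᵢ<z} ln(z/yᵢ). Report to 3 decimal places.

Below the line: 30×₹78,000, 32×₹92,000, 12×₹138,000 (q = 74 of N = 119).
ln(z/y) terms: ln(196000/78000) = 0.9214 (×30); ln(196000/92000) = 0.7563 (×32); ln(196000/138000) = 0.3509 (×12).
W = 56.054941 / 119 = 0.471.

0.471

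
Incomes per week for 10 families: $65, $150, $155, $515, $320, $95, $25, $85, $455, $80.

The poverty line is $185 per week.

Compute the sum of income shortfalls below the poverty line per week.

$640

Poor units: $25, $65, $80, $85, $95, $150, $155 (q = 7 of N = 10).
Individual gaps: 185−25 = 160; 185−65 = 120; 185−80 = 105; 185−85 = 100; 185−95 = 90; 185−150 = 35; 185−155 = 30.
Aggregate gap = $640.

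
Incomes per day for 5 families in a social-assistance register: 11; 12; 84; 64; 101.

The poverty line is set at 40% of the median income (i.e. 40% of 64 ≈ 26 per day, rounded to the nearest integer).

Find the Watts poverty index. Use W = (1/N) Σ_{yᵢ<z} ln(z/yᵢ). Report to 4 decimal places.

Below z: 11, 12 (q = 2 of N = 5).
Log shortfalls: ln(26/11) = 0.8602; ln(26/12) = 0.7732.
W = 1.633391 / 5 = 0.3267.

0.3267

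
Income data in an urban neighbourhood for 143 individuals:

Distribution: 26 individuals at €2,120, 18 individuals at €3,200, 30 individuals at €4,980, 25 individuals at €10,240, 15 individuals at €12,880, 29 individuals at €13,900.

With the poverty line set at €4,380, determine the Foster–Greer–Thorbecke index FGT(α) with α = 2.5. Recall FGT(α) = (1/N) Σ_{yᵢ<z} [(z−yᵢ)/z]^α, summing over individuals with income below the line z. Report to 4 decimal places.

0.0395

Incomes under z: 26×€2,120, 18×€3,200 (q = 44 of N = 143).
Gap ratios (z−y)/z: (4380−2120)/4380 = 0.5160 (×26); (4380−3200)/4380 = 0.2694 (×18).
Raised to α = 2.5: 0.19124 (×26); 0.03767 (×18).
Sum = 5.650419; FGT(2.5) = 5.650419 / 143 = 0.0395.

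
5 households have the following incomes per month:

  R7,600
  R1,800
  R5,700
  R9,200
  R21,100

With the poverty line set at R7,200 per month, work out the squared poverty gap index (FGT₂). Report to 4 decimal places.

Below z: R1,800, R5,700 (q = 2 of N = 5).
Gap ratios (z−y)/z: (7200−1800)/7200 = 0.7500; (7200−5700)/7200 = 0.2083.
Squared: 0.5625; 0.0434.
Sum = 0.605903; P₂ = 0.605903 / 5 = 0.1212.

0.1212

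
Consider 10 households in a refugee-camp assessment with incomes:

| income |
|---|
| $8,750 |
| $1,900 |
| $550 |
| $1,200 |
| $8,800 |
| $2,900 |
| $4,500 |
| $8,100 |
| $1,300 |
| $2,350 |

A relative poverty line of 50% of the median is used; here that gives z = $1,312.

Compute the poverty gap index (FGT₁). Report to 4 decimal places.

Below z: $550, $1,200, $1,300 (q = 3 of N = 10).
Relative gaps: (1312−550)/1312 = 0.5808; (1312−1200)/1312 = 0.0854; (1312−1300)/1312 = 0.0091.
Σ = 0.675305. Dividing by the full population N = 10 gives P₁ = 0.0675.

0.0675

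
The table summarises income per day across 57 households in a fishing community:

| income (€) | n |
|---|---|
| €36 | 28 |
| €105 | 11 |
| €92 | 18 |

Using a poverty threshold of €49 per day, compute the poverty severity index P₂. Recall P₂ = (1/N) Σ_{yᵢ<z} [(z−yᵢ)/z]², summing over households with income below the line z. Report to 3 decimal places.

Below the line: 28×€36 (q = 28 of N = 57).
Gap ratios (z−y)/z: (49−36)/49 = 0.2653 (×28).
Squared: 0.0704 (×28).
Sum = 1.970845; P₂ = 1.970845 / 57 = 0.035.

0.035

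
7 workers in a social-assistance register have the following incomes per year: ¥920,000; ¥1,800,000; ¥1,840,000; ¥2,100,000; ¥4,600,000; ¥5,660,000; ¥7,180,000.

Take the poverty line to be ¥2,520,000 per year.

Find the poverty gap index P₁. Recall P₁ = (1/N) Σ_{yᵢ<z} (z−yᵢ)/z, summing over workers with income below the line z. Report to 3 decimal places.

Below z: ¥920,000, ¥1,800,000, ¥1,840,000, ¥2,100,000 (q = 4 of N = 7).
Relative gaps: (2520000−920000)/2520000 = 0.6349; (2520000−1800000)/2520000 = 0.2857; (2520000−1840000)/2520000 = 0.2698; (2520000−2100000)/2520000 = 0.1667.
Σ = 1.357143. Dividing by the full population N = 7 gives P₁ = 0.194.

0.194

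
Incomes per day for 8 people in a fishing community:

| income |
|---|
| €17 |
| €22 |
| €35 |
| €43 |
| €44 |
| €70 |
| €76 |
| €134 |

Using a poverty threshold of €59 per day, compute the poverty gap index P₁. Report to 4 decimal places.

0.2839

Below the line: €17, €22, €35, €43, €44 (q = 5 of N = 8).
Gap ratios (z−y)/z: (59−17)/59 = 0.7119; (59−22)/59 = 0.6271; (59−35)/59 = 0.4068; (59−43)/59 = 0.2712; (59−44)/59 = 0.2542.
Sum of shortfalls = 2.271186; P₁ averages over all N: 2.271186 / 8 = 0.2839.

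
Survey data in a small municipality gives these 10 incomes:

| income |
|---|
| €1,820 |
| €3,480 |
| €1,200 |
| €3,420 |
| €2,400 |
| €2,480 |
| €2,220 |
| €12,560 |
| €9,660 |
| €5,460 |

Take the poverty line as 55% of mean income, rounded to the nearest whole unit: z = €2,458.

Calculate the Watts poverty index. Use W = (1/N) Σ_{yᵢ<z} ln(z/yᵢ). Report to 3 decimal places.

Poor units: €1,200, €1,820, €2,220, €2,400 (q = 4 of N = 10).
ln(z/y) terms: ln(2458/1200) = 0.7170; ln(2458/1820) = 0.3005; ln(2458/2220) = 0.1018; ln(2458/2400) = 0.0239.
W = 1.143258 / 10 = 0.114.

0.114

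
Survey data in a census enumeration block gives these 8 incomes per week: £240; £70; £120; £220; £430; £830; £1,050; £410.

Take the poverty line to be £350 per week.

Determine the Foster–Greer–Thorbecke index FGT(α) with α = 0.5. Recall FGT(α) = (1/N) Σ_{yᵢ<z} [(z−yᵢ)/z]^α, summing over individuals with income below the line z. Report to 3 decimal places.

0.359

Below z: £70, £120, £220, £240 (q = 4 of N = 8).
Normalized shortfalls: (350−70)/350 = 0.8000; (350−120)/350 = 0.6571; (350−220)/350 = 0.3714; (350−240)/350 = 0.3143.
Raised to α = 0.5: 0.89443; 0.81064; 0.60945; 0.56061.
Sum = 2.875132; FGT(0.5) = 2.875132 / 8 = 0.359.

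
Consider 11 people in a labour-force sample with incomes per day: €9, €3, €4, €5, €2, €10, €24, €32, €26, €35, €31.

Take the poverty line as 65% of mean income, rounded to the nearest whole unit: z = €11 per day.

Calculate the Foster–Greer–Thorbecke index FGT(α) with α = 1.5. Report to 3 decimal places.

Poor units: €2, €3, €4, €5, €9, €10 (q = 6 of N = 11).
Gap ratios (z−y)/z: (11−2)/11 = 0.8182; (11−3)/11 = 0.7273; (11−4)/11 = 0.6364; (11−5)/11 = 0.5455; (11−9)/11 = 0.1818; (11−10)/11 = 0.0909.
Raised to α = 1.5: 0.74007; 0.62022; 0.50764; 0.40284; 0.07753; 0.02741.
Sum = 2.375719; FGT(1.5) = 2.375719 / 11 = 0.216.

0.216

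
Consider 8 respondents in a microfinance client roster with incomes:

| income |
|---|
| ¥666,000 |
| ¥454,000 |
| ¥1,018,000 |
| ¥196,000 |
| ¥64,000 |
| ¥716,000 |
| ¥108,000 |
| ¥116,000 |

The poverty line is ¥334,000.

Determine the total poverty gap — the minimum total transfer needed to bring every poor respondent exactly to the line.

¥852,000

Incomes under z: ¥64,000, ¥108,000, ¥116,000, ¥196,000 (q = 4 of N = 8).
Individual gaps: 334000−64000 = 270000; 334000−108000 = 226000; 334000−116000 = 218000; 334000−196000 = 138000.
Aggregate gap = ¥852,000.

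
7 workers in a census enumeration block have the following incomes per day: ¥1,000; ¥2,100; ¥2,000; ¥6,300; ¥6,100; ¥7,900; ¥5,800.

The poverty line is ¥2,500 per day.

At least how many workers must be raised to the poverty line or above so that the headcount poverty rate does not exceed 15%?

Currently q = 3 of N = 7 are below the line (H = 0.429).
A headcount ratio of at most 15% allows at most ⌊0.15 × 7⌋ = 1 poor workers.
So at least 3 − 1 = 2 must be lifted.

2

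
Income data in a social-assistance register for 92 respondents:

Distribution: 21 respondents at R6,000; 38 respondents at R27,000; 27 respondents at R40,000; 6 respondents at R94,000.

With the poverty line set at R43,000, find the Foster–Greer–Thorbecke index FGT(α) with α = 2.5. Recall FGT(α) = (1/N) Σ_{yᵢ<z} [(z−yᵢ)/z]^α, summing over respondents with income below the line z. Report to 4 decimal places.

0.1920

Below z: 21×R6,000, 38×R27,000, 27×R40,000 (q = 86 of N = 92).
Shortfall ratios: (43000−6000)/43000 = 0.8605 (×21); (43000−27000)/43000 = 0.3721 (×38); (43000−40000)/43000 = 0.0698 (×27).
Raised to α = 2.5: 0.68680 (×21); 0.08446 (×38); 0.00129 (×27).
Sum = 17.666925; FGT(2.5) = 17.666925 / 92 = 0.1920.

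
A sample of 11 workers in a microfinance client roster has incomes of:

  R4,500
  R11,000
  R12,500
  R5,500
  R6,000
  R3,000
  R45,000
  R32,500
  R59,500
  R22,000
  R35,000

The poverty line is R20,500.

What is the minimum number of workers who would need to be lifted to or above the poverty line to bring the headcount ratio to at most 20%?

Currently q = 6 of N = 11 are below the line (H = 0.545).
A headcount ratio of at most 20% allows at most ⌊0.20 × 11⌋ = 2 poor workers.
So at least 6 − 2 = 4 must be lifted.

4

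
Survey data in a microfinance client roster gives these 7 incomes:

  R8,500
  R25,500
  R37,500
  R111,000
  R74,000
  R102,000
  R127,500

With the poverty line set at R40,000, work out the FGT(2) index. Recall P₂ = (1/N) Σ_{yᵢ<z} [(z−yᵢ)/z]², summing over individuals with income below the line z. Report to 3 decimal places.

Poor units: R8,500, R25,500, R37,500 (q = 3 of N = 7).
Gap ratios (z−y)/z: (40000−8500)/40000 = 0.7875; (40000−25500)/40000 = 0.3625; (40000−37500)/40000 = 0.0625.
Squared: 0.6202; 0.1314; 0.0039.
Sum = 0.755469; P₂ = 0.755469 / 7 = 0.108.

0.108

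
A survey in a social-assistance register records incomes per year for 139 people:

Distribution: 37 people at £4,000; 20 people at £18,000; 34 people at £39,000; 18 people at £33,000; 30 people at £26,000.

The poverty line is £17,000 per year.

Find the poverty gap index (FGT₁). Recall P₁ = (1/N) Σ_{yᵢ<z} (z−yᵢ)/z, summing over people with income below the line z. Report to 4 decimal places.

0.2036

Incomes under z: 37×£4,000 (q = 37 of N = 139).
Relative gaps: (17000−4000)/17000 = 0.7647 (×37).
Sum of shortfalls = 28.294118; P₁ averages over all N: 28.294118 / 139 = 0.2036.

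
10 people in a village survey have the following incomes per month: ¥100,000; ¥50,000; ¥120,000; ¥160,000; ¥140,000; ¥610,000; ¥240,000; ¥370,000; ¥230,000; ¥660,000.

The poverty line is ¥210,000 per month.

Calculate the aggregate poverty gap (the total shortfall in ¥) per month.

¥480,000

Below z: ¥50,000, ¥100,000, ¥120,000, ¥140,000, ¥160,000 (q = 5 of N = 10).
Individual gaps: 210000−50000 = 160000; 210000−100000 = 110000; 210000−120000 = 90000; 210000−140000 = 70000; 210000−160000 = 50000.
Aggregate gap = ¥480,000.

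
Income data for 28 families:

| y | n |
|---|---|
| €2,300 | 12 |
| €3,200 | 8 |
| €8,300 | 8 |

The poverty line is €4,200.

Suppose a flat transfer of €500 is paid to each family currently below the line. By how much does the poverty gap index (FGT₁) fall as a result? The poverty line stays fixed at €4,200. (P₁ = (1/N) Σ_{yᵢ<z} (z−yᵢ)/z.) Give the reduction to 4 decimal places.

Before: below the line — 12×€2,300, 8×€3,200; poverty gap index (FGT₁) = 0.261905.
After the €500 transfer: below the line — 12×€2,800, 8×€3,700; poverty gap index (FGT₁) = 0.176871.
Reduction = 0.261905 − 0.176871 = 0.0850.

0.0850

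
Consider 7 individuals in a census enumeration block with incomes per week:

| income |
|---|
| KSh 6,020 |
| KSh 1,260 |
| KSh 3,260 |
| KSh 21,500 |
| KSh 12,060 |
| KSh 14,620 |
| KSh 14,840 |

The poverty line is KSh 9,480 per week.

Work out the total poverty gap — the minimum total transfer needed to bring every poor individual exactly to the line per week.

KSh 17,900

Incomes under z: KSh 1,260, KSh 3,260, KSh 6,020 (q = 3 of N = 7).
Individual gaps: 9480−1260 = 8220; 9480−3260 = 6220; 9480−6020 = 3460.
Aggregate gap = KSh 17,900.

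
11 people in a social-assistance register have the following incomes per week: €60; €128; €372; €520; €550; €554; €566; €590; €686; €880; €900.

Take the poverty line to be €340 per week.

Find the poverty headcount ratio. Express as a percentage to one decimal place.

2 of the 11 people have income below €340.
H = 2/11 = 18.2%.

18.2%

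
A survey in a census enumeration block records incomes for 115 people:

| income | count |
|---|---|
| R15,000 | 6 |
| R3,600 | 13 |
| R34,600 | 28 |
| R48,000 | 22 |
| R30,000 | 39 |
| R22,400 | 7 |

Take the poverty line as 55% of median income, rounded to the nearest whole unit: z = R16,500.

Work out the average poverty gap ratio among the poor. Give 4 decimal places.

0.5636

Below z: 13×R3,600, 6×R15,000 (q = 19 of N = 115).
Relative gaps: 0.7818 (×13), 0.0909 (×6); sum = 10.709091.
I averages over the q = 19 poor units only: 10.709091 / 19 = 0.5636.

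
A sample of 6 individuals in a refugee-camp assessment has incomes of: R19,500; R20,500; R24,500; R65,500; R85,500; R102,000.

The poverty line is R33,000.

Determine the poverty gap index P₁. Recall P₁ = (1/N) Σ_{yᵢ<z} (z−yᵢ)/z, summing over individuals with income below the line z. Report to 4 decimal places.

Below the line: R19,500, R20,500, R24,500 (q = 3 of N = 6).
Gap ratios (z−y)/z: (33000−19500)/33000 = 0.4091; (33000−20500)/33000 = 0.3788; (33000−24500)/33000 = 0.2576.
Σ = 1.045455. Dividing by the full population N = 6 gives P₁ = 0.1742.

0.1742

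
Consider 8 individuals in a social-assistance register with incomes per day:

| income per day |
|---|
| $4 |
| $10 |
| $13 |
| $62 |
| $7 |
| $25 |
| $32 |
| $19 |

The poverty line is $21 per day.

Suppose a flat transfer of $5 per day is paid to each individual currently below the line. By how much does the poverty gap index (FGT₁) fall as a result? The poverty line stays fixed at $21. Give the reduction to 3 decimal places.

0.131

Before: below the line — $4, $7, $10, $13, $19; poverty gap index (FGT₁) = 0.30952.
After the $5 transfer: below the line — $9, $12, $15, $18; poverty gap index (FGT₁) = 0.17857.
Reduction = 0.30952 − 0.17857 = 0.131.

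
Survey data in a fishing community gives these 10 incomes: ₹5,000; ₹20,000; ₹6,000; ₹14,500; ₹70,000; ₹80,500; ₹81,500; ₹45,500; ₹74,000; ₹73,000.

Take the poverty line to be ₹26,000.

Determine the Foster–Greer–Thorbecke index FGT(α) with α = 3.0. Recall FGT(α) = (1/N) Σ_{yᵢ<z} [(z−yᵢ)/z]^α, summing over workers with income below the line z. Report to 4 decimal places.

Incomes under z: ₹5,000, ₹6,000, ₹14,500, ₹20,000 (q = 4 of N = 10).
Relative gaps: (26000−5000)/26000 = 0.8077; (26000−6000)/26000 = 0.7692; (26000−14500)/26000 = 0.4423; (26000−20000)/26000 = 0.2308.
Raised to α = 3.0: 0.52691; 0.45517; 0.08653; 0.01229.
Sum = 1.080899; FGT(3.0) = 1.080899 / 10 = 0.1081.

0.1081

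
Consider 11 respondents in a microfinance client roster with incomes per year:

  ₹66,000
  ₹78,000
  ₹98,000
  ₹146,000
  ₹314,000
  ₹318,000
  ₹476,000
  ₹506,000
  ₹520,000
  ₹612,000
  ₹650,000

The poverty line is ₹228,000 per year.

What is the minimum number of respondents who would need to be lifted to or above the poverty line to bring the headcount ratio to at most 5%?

4

4 of the 11 respondents are poor, so H = 4/11 = 0.364.
A headcount ratio of at most 5% allows at most ⌊0.05 × 11⌋ = 0 poor respondents.
So at least 4 − 0 = 4 must be lifted.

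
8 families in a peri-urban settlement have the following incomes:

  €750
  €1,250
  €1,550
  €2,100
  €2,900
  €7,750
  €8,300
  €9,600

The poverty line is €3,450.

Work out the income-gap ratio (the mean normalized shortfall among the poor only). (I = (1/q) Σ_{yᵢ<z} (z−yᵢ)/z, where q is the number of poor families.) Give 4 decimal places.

Below z: €750, €1,250, €1,550, €2,100, €2,900 (q = 5 of N = 8).
Relative gaps: 0.7826, 0.6377, 0.5507, 0.3913, 0.1594; sum = 2.521739.
I averages over the q = 5 poor units only: 2.521739 / 5 = 0.5043.

0.5043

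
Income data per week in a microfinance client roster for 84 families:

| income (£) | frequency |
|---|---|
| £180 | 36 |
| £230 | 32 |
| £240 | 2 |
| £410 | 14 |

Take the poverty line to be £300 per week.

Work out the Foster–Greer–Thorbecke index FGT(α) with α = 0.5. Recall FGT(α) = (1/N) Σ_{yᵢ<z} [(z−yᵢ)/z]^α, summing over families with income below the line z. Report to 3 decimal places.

Below the line: 36×£180, 32×£230, 2×£240 (q = 70 of N = 84).
Gap ratios (z−y)/z: (300−180)/300 = 0.4000 (×36); (300−230)/300 = 0.2333 (×32); (300−240)/300 = 0.2000 (×2).
Raised to α = 0.5: 0.63246 (×36); 0.48305 (×32); 0.44721 (×2).
Sum = 39.120295; FGT(0.5) = 39.120295 / 84 = 0.466.

0.466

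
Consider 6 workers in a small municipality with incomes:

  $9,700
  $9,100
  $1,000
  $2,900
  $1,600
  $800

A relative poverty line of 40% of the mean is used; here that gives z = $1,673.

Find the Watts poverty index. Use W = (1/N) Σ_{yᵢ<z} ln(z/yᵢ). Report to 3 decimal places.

Below the line: $800, $1,000, $1,600 (q = 3 of N = 6).
Log gaps: ln(1673/800) = 0.7378; ln(1673/1000) = 0.5146; ln(1673/1600) = 0.0446.
W = 1.296995 / 6 = 0.216.

0.216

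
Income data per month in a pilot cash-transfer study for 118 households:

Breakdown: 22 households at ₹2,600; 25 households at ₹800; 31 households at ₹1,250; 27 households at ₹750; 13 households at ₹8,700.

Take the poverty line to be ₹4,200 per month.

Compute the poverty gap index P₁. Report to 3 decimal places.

Below z: 27×₹750, 25×₹800, 31×₹1,250, 22×₹2,600 (q = 105 of N = 118).
Shortfall ratios: (4200−750)/4200 = 0.8214 (×27); (4200−800)/4200 = 0.8095 (×25); (4200−1250)/4200 = 0.7024 (×31); (4200−2600)/4200 = 0.3810 (×22).
Sum of shortfalls = 72.571429; P₁ averages over all N: 72.571429 / 118 = 0.615.

0.615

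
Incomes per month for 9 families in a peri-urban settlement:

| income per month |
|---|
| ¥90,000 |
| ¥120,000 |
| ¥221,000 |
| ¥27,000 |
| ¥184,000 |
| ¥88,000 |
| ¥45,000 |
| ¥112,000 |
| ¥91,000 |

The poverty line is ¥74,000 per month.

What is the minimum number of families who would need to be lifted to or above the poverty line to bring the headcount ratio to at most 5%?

2

2 of the 9 families are poor, so H = 2/9 = 0.222.
A headcount ratio of at most 5% allows at most ⌊0.05 × 9⌋ = 0 poor families.
So at least 2 − 0 = 2 must be lifted.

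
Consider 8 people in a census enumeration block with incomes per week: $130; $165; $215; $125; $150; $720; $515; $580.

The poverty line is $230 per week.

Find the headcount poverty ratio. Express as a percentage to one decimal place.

5 of the 8 people have income below $230.
H = 5/8 = 62.5%.

62.5%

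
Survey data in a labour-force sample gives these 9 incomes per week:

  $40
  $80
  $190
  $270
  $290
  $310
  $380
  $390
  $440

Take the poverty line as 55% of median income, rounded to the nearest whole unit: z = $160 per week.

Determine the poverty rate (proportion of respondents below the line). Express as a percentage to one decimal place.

2 of the 9 respondents have income below $160.
H = 2/9 = 22.2%.

22.2%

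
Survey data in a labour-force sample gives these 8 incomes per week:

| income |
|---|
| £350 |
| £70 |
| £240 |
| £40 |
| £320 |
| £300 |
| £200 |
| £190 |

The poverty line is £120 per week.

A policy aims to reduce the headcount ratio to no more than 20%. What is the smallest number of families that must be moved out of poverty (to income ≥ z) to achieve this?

1

Currently q = 2 of N = 8 are below the line (H = 0.250).
A headcount ratio of at most 20% allows at most ⌊0.20 × 8⌋ = 1 poor families.
So at least 2 − 1 = 1 must be lifted.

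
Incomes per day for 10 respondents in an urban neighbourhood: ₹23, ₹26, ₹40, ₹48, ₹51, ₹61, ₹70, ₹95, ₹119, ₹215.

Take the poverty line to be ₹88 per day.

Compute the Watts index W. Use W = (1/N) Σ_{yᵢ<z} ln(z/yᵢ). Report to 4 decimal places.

Below z: ₹23, ₹26, ₹40, ₹48, ₹51, ₹61, ₹70 (q = 7 of N = 10).
ln(z/y) terms: ln(88/23) = 1.3418; ln(88/26) = 1.2192; ln(88/40) = 0.7885; ln(88/48) = 0.6061; ln(88/51) = 0.5455; ln(88/61) = 0.3665; ln(88/70) = 0.2288.
W = 5.096492 / 10 = 0.5096.

0.5096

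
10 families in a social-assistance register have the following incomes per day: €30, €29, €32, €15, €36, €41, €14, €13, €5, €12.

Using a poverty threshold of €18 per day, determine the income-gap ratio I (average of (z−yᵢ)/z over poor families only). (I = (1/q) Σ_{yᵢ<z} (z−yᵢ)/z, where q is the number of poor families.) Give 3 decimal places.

0.344

Incomes under z: €5, €12, €13, €14, €15 (q = 5 of N = 10).
Shortfall ratios (z−y)/z: 0.7222, 0.3333, 0.2778, 0.2222, 0.1667; sum = 1.722222.
I averages over the q = 5 poor units only: 1.722222 / 5 = 0.344.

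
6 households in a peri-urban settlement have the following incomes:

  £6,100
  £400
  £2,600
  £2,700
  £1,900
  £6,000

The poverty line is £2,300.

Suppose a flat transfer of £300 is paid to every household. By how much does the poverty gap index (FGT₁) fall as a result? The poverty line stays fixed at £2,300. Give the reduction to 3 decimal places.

0.043

Before: below the line — £400, £1,900; poverty gap index (FGT₁) = 0.16667.
After the £300 transfer: below the line — £700, £2,200; poverty gap index (FGT₁) = 0.12319.
Reduction = 0.16667 − 0.12319 = 0.043.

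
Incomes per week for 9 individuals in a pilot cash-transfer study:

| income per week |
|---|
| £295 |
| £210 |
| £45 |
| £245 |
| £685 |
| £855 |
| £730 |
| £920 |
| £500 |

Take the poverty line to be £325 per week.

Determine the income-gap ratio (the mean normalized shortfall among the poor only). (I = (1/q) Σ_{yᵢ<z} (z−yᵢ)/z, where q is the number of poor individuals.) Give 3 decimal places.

0.388

Poor units: £45, £210, £245, £295 (q = 4 of N = 9).
Relative gaps: 0.8615, 0.3538, 0.2462, 0.0923; sum = 1.553846.
I averages over the q = 4 poor units only: 1.553846 / 4 = 0.388.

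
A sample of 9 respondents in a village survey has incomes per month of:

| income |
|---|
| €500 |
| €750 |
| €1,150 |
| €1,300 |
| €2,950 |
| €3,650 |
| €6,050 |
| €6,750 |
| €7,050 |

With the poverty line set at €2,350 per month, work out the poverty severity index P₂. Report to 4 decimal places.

0.1715

Incomes under z: €500, €750, €1,150, €1,300 (q = 4 of N = 9).
Relative gaps: (2350−500)/2350 = 0.7872; (2350−750)/2350 = 0.6809; (2350−1150)/2350 = 0.5106; (2350−1300)/2350 = 0.4468.
Squared: 0.6197; 0.4636; 0.2608; 0.1996.
Sum = 1.543685; P₂ = 1.543685 / 9 = 0.1715.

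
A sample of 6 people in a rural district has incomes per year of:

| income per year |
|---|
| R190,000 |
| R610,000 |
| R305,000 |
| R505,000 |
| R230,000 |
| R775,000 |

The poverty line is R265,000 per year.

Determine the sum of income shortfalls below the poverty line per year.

Incomes under z: R190,000, R230,000 (q = 2 of N = 6).
Individual gaps: 265000−190000 = 75000; 265000−230000 = 35000.
Aggregate gap = R110,000.

R110,000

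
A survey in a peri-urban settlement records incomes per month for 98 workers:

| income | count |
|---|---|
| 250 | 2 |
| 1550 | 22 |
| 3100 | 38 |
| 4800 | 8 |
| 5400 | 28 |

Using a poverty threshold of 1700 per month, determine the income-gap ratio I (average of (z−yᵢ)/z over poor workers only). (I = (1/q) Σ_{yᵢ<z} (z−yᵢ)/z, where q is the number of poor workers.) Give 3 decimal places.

Incomes under z: 2×250, 22×1550 (q = 24 of N = 98).
Shortfall ratios (z−y)/z: 0.8529 (×2), 0.0882 (×22); sum = 3.647059.
The income-gap ratio divides by q (the poor only): 3.647059 / 24 = 0.152.

0.152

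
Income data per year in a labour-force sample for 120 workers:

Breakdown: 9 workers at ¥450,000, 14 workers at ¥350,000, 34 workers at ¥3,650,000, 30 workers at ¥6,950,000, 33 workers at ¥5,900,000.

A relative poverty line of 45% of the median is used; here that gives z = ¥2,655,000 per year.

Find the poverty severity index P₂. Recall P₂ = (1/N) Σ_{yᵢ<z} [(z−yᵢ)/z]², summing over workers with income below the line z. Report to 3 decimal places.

0.140

Incomes under z: 14×¥350,000, 9×¥450,000 (q = 23 of N = 120).
Relative gaps: (2655000−350000)/2655000 = 0.8682 (×14); (2655000−450000)/2655000 = 0.8305 (×9).
Squared: 0.7537 (×14); 0.6897 (×9).
Sum = 16.759846; P₂ = 16.759846 / 120 = 0.140.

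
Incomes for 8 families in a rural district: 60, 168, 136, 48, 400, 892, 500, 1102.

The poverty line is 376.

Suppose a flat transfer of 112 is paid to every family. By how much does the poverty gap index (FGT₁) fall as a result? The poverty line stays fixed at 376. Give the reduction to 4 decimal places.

0.1489

Before: below the line — 48, 60, 136, 168; poverty gap index (FGT₁) = 0.363032.
After the 112 transfer: below the line — 160, 172, 248, 280; poverty gap index (FGT₁) = 0.214096.
Reduction = 0.363032 − 0.214096 = 0.1489.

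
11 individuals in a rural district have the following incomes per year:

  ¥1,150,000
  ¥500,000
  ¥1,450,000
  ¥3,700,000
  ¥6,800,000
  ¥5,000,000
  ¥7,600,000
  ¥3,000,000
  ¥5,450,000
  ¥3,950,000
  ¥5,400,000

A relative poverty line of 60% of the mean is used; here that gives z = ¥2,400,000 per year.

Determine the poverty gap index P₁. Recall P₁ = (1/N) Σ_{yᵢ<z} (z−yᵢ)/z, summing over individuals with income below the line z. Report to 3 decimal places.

Incomes under z: ¥500,000, ¥1,150,000, ¥1,450,000 (q = 3 of N = 11).
Gap ratios (z−y)/z: (2400000−500000)/2400000 = 0.7917; (2400000−1150000)/2400000 = 0.5208; (2400000−1450000)/2400000 = 0.3958.
Sum of shortfalls = 1.708333; P₁ averages over all N: 1.708333 / 11 = 0.155.

0.155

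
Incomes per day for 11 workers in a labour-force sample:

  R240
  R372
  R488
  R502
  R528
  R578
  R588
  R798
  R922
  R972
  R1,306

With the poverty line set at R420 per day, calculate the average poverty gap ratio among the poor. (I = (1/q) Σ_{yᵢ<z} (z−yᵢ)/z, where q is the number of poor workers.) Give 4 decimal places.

Below z: R240, R372 (q = 2 of N = 11).
Relative gaps: 0.4286, 0.1143; sum = 0.542857.
The income-gap ratio divides by q (the poor only): 0.542857 / 2 = 0.2714.

0.2714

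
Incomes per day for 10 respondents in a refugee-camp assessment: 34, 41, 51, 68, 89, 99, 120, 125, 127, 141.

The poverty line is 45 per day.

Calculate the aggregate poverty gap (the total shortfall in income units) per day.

Below the line: 34, 41 (q = 2 of N = 10).
Individual gaps: 45−34 = 11; 45−41 = 4.
Aggregate gap = 15.

15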